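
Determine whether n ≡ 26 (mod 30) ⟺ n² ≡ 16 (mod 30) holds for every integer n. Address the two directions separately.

(⇒) holds; (⇐) fails.

(⇒) Suppose n ≡ 26 (mod 30). Write n = 30j + 26. Then (30j + 26)² = 900j² + 1560j + 676 = 30(30j² + 52j + 22) + 16, so n² ≡ 16 (mod 30).

(⇐) This fails: take n = 4. Then 4² = 16 ≡ 16 (mod 30), yet 4 ≡ 4 (mod 30), not 26.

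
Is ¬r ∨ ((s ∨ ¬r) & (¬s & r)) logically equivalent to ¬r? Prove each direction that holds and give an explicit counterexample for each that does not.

Both directions hold.

(⟹) Assume the antecedent. If s is true, the antecedent forces (s = T, r = F), and ¬r holds there. If s is false, the antecedent forces (s = F, r = F), and ¬r holds there. Either way ¬r holds.

(⟸) Assume the antecedent. If s is true, the antecedent forces (s = T, r = F), and ¬r ∨ ((s ∨ ¬r) & (¬s & r)) holds there. If s is false, the antecedent forces (s = F, r = F), and ¬r ∨ ((s ∨ ¬r) & (¬s & r)) holds there. Either way ¬r ∨ ((s ∨ ¬r) & (¬s & r)) holds.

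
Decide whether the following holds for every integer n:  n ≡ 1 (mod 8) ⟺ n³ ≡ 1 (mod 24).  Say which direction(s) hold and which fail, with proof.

Only the reverse direction holds.

[⇒] This fails: take n = 9. Then 9 ≡ 1 (mod 8), but 9³ = 729 ≡ 9 (mod 24), not 1.

[⇐] Conversely, the residues r modulo 24 with r³ ≡ 1 (mod 24) are exactly {1}, and each is ≡ 1 (mod 8).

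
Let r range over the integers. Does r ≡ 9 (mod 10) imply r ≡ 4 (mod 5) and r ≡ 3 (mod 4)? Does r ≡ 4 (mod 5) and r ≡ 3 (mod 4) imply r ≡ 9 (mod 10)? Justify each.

Only the converse holds.

(⟸) If r ≡ 4 (mod 5) and r ≡ 3 (mod 4), then by the Chinese remainder theorem r ≡ 19 (mod 20). Since 19 ≡ 9 (mod 10) and 10 ∣ 20, we get r ≡ 9 (mod 10).

(⟹) This fails: r = 9 gives 9 ≡ 9 (mod 10) but 9 ≡ 1 (mod 4), so the conjunction on the right does not hold.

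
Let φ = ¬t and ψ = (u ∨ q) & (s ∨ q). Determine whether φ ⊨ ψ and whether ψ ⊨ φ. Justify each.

Both directions fail.

Forward direction. This fails. Under q = F, t = F, u = F, s = F, the left side is true but the right side is false.

Converse. This fails. Under q = T, t = T, u = F, s = F, the left side is false but the right side is true.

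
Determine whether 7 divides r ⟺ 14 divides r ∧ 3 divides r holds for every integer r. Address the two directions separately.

(←) Suppose 14 ∣ r and 3 ∣ r. Any common multiple of 14 and 3 is a multiple of their lcm; here gcd(14, 3) = 1, so lcm(14, 3) = 14·3 = 42, so 42 ∣ r. Since 7 ∣ 42, it follows that 7 ∣ r.

(→) This fails: take r = 7. Certainly 7 ∣ 7, but 14 ∤ 7.

(⇒) fails; (⇐) holds.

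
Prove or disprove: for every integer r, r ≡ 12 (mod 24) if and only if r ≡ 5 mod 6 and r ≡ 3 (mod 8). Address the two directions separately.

(→) This fails: r = 12 gives 12 ≡ 12 (mod 24) but 12 ≡ 0 (mod 6), so the conjunction on the right does not hold.

(←) This fails: r = 11 satisfies both congruences on the right (11 ≡ 5 mod 6 and 11 ≡ 3 mod 8) yet 11 ≡ 11 (mod 24), not 12.

Neither direction holds.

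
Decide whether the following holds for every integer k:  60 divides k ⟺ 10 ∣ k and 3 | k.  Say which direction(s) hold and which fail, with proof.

(→) If 60 ∣ k, write k = 60q. Since 60 = 6·10, k = 10·(6q), so 10 ∣ k; and since 60 = 20·3, k = 3·(20q), so 3 ∣ k.

(←) This fails: take k = 30. Both 10 ∣ 30 and 3 ∣ 30, yet 30 is not a multiple of 60 (since 30 = 0·60 + 30), so 60 ∤ 30.

(⇒) holds; (⇐) fails.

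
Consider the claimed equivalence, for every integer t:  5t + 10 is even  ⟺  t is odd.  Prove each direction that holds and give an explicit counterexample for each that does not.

Both directions fail.

(⟹) This fails: t = 6 gives 5t + 10 = 40, which is even, but 6 is even, not odd.

(⟸) This also fails: t = 1 is odd, but 5t + 10 = 15 is odd, not even.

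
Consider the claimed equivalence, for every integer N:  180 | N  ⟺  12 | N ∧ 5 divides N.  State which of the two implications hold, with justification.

(⇒) If 180 ∣ N, write N = 180q. Since 180 = 15·12, N = 12·(15q), so 12 ∣ N; and since 180 = 36·5, N = 5·(36q), so 5 ∣ N.

(⇐) This fails: take N = 60. Both 12 ∣ 60 and 5 ∣ 60, yet 60 is not a multiple of 180 (since 60 = 0·180 + 60), so 180 ∤ 60.

Only the forward direction holds.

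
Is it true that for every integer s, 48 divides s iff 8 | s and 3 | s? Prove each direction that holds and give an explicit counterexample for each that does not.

(←) This fails: take s = 24. Both 8 ∣ 24 and 3 ∣ 24, yet 24 is not a multiple of 48 (since 24 = 0·48 + 24), so 48 ∤ 24.

(→) If 48 ∣ s, write s = 48q. Since 48 = 6·8, s = 8·(6q), so 8 ∣ s; and since 48 = 16·3, s = 3·(16q), so 3 ∣ s.

Only the forward implication holds.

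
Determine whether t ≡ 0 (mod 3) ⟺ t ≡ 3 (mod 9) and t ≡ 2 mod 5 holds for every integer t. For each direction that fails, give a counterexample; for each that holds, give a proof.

Not equivalent: only (⇐) holds.

(⇒) This fails: t = 0 gives 0 ≡ 0 (mod 3) but 0 ≡ 0 (mod 9), so the conjunction on the right does not hold.

(⇐) Conversely, if t ≡ 3 (mod 9) and t ≡ 2 (mod 5), then by the Chinese remainder theorem t ≡ 12 (mod 45). Since 12 ≡ 0 (mod 3) and 3 ∣ 45, we get t ≡ 0 (mod 3).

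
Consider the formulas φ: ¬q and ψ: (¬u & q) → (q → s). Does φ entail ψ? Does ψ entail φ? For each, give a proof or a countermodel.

(→) Assume the antecedent. If q is true, the antecedent cannot hold. If q is false, (¬u & q) → (q → s) reduces to true regardless of the other variables. Either way (¬u & q) → (q → s) holds.

(←) This fails. Under q = T, s = T, u = F, the left side is false but the right side is true.

Not equivalent: only (⇒) holds.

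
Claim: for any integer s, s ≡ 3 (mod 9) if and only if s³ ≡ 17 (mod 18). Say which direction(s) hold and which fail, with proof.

(⟹) This fails: take s = 3. Then 3 ≡ 3 (mod 9), but 3³ = 27 ≡ 9 (mod 18), not 17.

(⟸) This fails: take s = 5. Then 5³ = 125 ≡ 17 (mod 18), yet 5 ≡ 5 (mod 9), not 3.

Both directions fail.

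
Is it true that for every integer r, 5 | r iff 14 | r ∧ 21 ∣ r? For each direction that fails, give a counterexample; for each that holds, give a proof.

(⇒) fails and (⇐) fails.

(⇒) This fails: take r = 5. Certainly 5 ∣ 5, but 14 ∤ 5.

(⇐) This fails: take r = 42. Both 14 ∣ 42 and 21 ∣ 42, yet 42 is not a multiple of 5 (since 42 = 8·5 + 2), so 5 ∤ 42.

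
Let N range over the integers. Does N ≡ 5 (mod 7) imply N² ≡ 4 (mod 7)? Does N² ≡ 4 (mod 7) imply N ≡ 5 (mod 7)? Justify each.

(⟸) This fails: take N = 2. Then 2² = 4 ≡ 4 (mod 7), yet 2 ≡ 2 (mod 7), not 5.

(⟹) Suppose N ≡ 5 (mod 7). Write N = 7j + 5. Then (7j + 5)² = 49j² + 70j + 25 = 7(7j² + 10j + 3) + 4, so N² ≡ 4 (mod 7).

The forward direction holds; the converse fails.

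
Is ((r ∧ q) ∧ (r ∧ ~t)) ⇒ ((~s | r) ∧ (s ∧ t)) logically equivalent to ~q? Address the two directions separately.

(⇒) fails; (⇐) holds.

(→) This fails. Under s = F, r = F, q = T, t = F, the left side is true but the right side is false.

(←) Assume the antecedent. If q is true, the antecedent cannot hold. If q is false, the consequent reduces to true regardless of the other variables. Either way the consequent holds.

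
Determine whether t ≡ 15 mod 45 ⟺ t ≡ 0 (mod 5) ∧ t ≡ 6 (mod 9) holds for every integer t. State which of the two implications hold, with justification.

Both implications hold.

(⟹) Suppose t ≡ 15 (mod 45); write t = 45j + 15. Since 5 ∣ 45, reducing mod 5 gives t ≡ 15 ≡ 0 (mod 5); since 9 ∣ 45, reducing mod 9 gives t ≡ 15 ≡ 6 (mod 9).

(⟸) Conversely, if t ≡ 0 (mod 5) and t ≡ 6 (mod 9), then by the Chinese remainder theorem t ≡ 15 (mod 45). This is exactly t ≡ 15 (mod 45).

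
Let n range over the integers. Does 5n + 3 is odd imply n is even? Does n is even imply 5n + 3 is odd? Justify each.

Both directions hold.

(←) Suppose n is even; write n = 2j. Then 5n + 3 = 5·(2j) + 3 = 2·5j + 3, which is odd.

(→) Suppose 5n + 3 is odd. Since 5 is odd, 5n and n have the same parity, so 5n + 3 ≡ n + 3 (mod 2). As 3 is odd, 5n + 3 is odd exactly when n is even. Thus n is even.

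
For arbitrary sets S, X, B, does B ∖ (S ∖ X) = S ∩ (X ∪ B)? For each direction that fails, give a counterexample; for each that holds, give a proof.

Neither inclusion holds.

(⊆) This inclusion fails. Take S = ∅, X = ∅, B = {1}; then 1 ∈ B ∖ (S ∖ X) but 1 ∉ S ∩ (X ∪ B).

(⊇) This inclusion fails. Take S = {1}, X = {1}, B = ∅; then 1 ∈ S ∩ (X ∪ B) but 1 ∉ B ∖ (S ∖ X).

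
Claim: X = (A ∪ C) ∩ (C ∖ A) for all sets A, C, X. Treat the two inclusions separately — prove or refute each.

Forward inclusion. This inclusion fails. Take A = ∅, C = ∅, X = {1}; then 1 ∈ X but 1 ∉ (A ∪ C) ∩ (C ∖ A).

Reverse inclusion. This inclusion fails. Take A = ∅, C = {1}, X = ∅; then 1 ∈ (A ∪ C) ∩ (C ∖ A) but 1 ∉ X.

Both inclusions fail.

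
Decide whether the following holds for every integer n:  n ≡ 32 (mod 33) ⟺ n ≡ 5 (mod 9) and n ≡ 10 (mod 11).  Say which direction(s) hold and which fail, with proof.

(→) This fails: n = 65 gives 65 ≡ 32 (mod 33) but 65 ≡ 2 (mod 9), so the conjunction on the right does not hold.

(←) Conversely, if n ≡ 5 (mod 9) and n ≡ 10 (mod 11), then by the Chinese remainder theorem n ≡ 32 (mod 99). Since 32 ≡ 32 (mod 33) and 33 ∣ 99, we get n ≡ 32 (mod 33).

Only the reverse direction holds.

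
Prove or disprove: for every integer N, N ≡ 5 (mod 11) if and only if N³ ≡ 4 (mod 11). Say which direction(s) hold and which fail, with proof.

Converse. For the converse, argue contrapositively. If N ≢ 5 (mod 11), then N is congruent to one of 0, 1, 2, 3, 4, 6, 7, 8, 9, 10 modulo 11, and these give N³ ≡ 0, 1, 8, 5, 9, 7, 2, 6, 3, 10 respectively — never 4.

Forward direction. Suppose N ≡ 5 (mod 11). Write N = 11j + 5. Then (11j + 5)³ = 1331j³ + 1815j² + 825j + 125 = 11(121j³ + 165j² + 75j + 11) + 4, so N³ ≡ 4 (mod 11).

Both directions hold; the statement is true.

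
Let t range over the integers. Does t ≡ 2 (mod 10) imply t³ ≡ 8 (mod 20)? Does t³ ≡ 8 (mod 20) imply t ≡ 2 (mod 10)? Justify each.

Forward direction. Suppose t ≡ 2 (mod 10). Working modulo 20, t ∈ {2, 12}; for each such r, r³ ≡ 8 (mod 20).

Converse. The residues r modulo 20 with r³ ≡ 8 (mod 20) are exactly {2, 12}, and each is ≡ 2 (mod 10).

Both implications hold.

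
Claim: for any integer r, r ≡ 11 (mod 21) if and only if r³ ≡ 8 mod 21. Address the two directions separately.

(→) Suppose r ≡ 11 (mod 21). Write r = 21j + 11. Then (21j + 11)³ = 9261j³ + 14553j² + 7623j + 1331 = 21(441j³ + 693j² + 363j + 63) + 8, so r³ ≡ 8 (mod 21).

(←) This fails: take r = 2. Then 2³ = 8 ≡ 8 (mod 21), yet 2 ≡ 2 (mod 21), not 11.

The forward direction holds; the converse fails.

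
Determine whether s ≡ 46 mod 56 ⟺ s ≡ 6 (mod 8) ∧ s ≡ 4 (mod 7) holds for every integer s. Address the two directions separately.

Both directions hold; the statement is true.

(→) Suppose s ≡ 46 (mod 56); write s = 56j + 46. Since 8 ∣ 56, reducing mod 8 gives s ≡ 46 ≡ 6 (mod 8); since 7 ∣ 56, reducing mod 7 gives s ≡ 46 ≡ 4 (mod 7).

(←) Conversely, if s ≡ 6 (mod 8) and s ≡ 4 (mod 7), then by the Chinese remainder theorem s ≡ 46 (mod 56). This is exactly s ≡ 46 (mod 56).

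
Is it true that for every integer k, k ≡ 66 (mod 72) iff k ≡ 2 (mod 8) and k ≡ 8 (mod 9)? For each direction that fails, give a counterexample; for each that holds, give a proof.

Both directions fail.

(→) This fails: k = 66 gives 66 ≡ 66 (mod 72) but 66 ≡ 3 (mod 9), so the conjunction on the right does not hold.

(←) This fails: k = 26 satisfies both congruences on the right (26 ≡ 2 mod 8 and 26 ≡ 8 mod 9) yet 26 ≡ 26 (mod 72), not 66.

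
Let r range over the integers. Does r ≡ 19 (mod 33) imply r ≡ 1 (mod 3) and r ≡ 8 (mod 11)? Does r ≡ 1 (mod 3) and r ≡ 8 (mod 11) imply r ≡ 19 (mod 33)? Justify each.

[⇒] Suppose r ≡ 19 (mod 33); write r = 33j + 19. Since 3 ∣ 33, reducing mod 3 gives r ≡ 19 ≡ 1 (mod 3); since 11 ∣ 33, reducing mod 11 gives r ≡ 19 ≡ 8 (mod 11).

[⇐] Conversely, if r ≡ 1 (mod 3) and r ≡ 8 (mod 11), then by the Chinese remainder theorem r ≡ 19 (mod 33). This is exactly r ≡ 19 (mod 33).

The biconditional holds.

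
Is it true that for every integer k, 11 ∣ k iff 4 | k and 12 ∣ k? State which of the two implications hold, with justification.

(→) This fails: take k = 11. Certainly 11 ∣ 11, but 4 ∤ 11.

(←) This fails: take k = 12. Both 4 ∣ 12 and 12 ∣ 12, yet 12 is not a multiple of 11 (since 12 = 1·11 + 1), so 11 ∤ 12.

Neither implication holds.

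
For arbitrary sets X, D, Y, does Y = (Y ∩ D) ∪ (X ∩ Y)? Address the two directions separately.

Forward inclusion. This inclusion fails. Take X = ∅, D = ∅, Y = {1}; then 1 ∈ Y but 1 ∉ (Y ∩ D) ∪ (X ∩ Y).

Reverse inclusion. Let x ∈ (Y ∩ D) ∪ (X ∩ Y). Then either x ∈ X ∩ Y and x ∉ D; or x ∈ D ∩ Y and x ∉ X; or x ∈ X ∩ D ∩ Y. In each case x ∈ Y, so (Y ∩ D) ∪ (X ∩ Y) ⊆ Y.

The sets are not equal: only the reverse inclusion holds.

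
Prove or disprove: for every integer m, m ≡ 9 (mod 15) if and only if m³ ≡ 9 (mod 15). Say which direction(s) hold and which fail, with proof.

Equivalent; both directions hold.

[⇐] Suppose m³ ≡ 9 (mod 15). The only residue r in {0, …, 14} with r³ ≡ 9 (mod 15) is r = 9, so m ≡ 9 (mod 15).

[⇒] Suppose m ≡ 9 (mod 15). Write m = 15j + 9. Then (15j + 9)³ = 3375j³ + 6075j² + 3645j + 729 = 15(225j³ + 405j² + 243j + 48) + 9, so m³ ≡ 9 (mod 15).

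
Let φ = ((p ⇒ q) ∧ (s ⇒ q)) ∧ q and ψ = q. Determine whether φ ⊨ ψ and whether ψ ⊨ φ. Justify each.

Both implications hold.

Forward direction. Assume the antecedent. If q is true, q reduces to true regardless of the other variables. If q is false, the antecedent cannot hold. Either way q holds.

Converse. Assume the antecedent. If q is true, ((p ⇒ q) ∧ (s ⇒ q)) ∧ q reduces to true regardless of the other variables. If q is false, the antecedent cannot hold. Either way ((p ⇒ q) ∧ (s ⇒ q)) ∧ q holds.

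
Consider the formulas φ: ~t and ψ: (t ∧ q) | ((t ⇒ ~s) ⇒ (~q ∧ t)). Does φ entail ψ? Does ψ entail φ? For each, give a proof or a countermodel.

Both directions fail.

(⇒) This fails. Under t = F, q = F, s = F, the left side is true but the right side is false.

(⇐) This fails. Under t = T, q = F, s = F, the left side is false but the right side is true.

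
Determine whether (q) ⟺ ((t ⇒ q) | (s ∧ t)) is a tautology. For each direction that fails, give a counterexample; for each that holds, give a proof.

Only the forward direction holds.

Forward direction. Assume the antecedent. If t is true, the antecedent forces (t = T, q = T, s = F) or (t = T, q = T, s = T), and (t ⇒ q) | (s ∧ t) holds there. If t is false, (t ⇒ q) | (s ∧ t) reduces to true regardless of the other variables. Either way (t ⇒ q) | (s ∧ t) holds.

Converse. This fails. Under t = F, q = F, s = F, the left side is false but the right side is true.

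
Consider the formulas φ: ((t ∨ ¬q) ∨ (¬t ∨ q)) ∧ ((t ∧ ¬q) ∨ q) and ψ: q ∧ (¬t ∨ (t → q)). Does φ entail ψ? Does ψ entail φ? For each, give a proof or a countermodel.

[⇒] This fails. Under q = F, t = T, the left side is true but the right side is false.

[⇐] Assume the antecedent. If q is true, the consequent reduces to true regardless of the other variables. If q is false, the antecedent cannot hold. Either way the consequent holds.

Not equivalent: only (⇐) holds.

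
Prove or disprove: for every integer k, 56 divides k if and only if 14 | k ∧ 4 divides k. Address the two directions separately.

Only the forward implication holds.

Forward direction. If 56 ∣ k, write k = 56q. Since 56 = 4·14, k = 14·(4q), so 14 ∣ k; and since 56 = 14·4, k = 4·(14q), so 4 ∣ k.

Converse. This fails: take k = 28. Both 14 ∣ 28 and 4 ∣ 28, yet 28 is not a multiple of 56 (since 28 = 0·56 + 28), so 56 ∤ 28.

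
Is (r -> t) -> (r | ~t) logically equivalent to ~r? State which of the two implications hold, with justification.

(⇒) fails and (⇐) fails.

(⟹) This fails. Under r = T, t = F, the left side is true but the right side is false.

(⟸) This fails. Under r = F, t = T, the left side is false but the right side is true.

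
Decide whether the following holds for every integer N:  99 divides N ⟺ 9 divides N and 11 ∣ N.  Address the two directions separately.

Both implications hold.

(⟹) If 99 ∣ N, write N = 99q. Since 99 = 11·9, N = 9·(11q), so 9 ∣ N; and since 99 = 9·11, N = 11·(9q), so 11 ∣ N.

(⟸) Suppose 9 ∣ N and 11 ∣ N. Any common multiple of 9 and 11 is a multiple of their lcm; here gcd(9, 11) = 1, so lcm(9, 11) = 9·11 = 99, so 99 ∣ N.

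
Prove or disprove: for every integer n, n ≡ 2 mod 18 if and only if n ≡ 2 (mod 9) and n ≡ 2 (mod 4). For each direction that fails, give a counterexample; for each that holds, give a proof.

Forward direction. This fails: n = 20 gives 20 ≡ 2 (mod 18) but 20 ≡ 0 (mod 4), so the conjunction on the right does not hold.

Converse. If n ≡ 2 (mod 9) and n ≡ 2 (mod 4), then by the Chinese remainder theorem n ≡ 2 (mod 36). Since 2 ≡ 2 (mod 18) and 18 ∣ 36, we get n ≡ 2 (mod 18).

(⇒) fails; (⇐) holds.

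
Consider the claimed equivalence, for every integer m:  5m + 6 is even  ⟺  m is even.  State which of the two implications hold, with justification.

[⇒] Suppose 5m + 6 is even. Since 5 is odd, 5m and m have the same parity, so 5m + 6 ≡ m + 6 (mod 2). As 6 is even, 5m + 6 is even exactly when m is even. Thus m is even.

[⇐] Conversely, suppose m is even; write m = 2j. Then 5m + 6 = 5·(2j) + 6 = 2·5j + 6, which is even.

Both implications hold.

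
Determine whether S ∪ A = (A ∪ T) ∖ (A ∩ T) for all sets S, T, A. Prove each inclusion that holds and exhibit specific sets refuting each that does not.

(⊆) fails and (⊇) fails.

(⟹) This inclusion fails. Take S = {1}, T = ∅, A = ∅; then 1 ∈ S ∪ A but 1 ∉ (A ∪ T) ∖ (A ∩ T).

(⟸) This inclusion fails. Take S = ∅, T = {1}, A = ∅; then 1 ∈ (A ∪ T) ∖ (A ∩ T) but 1 ∉ S ∪ A.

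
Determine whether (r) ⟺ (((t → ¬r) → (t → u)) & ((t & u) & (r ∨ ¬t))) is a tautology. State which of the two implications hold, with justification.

Not equivalent: only (⇐) holds.

(⇒) This fails. Under t = F, r = T, u = F, the left side is true but the right side is false.

(⇐) Assume the antecedent. If t is true, the antecedent forces (t = T, r = T, u = T), and r holds there. If t is false, the antecedent cannot hold. Either way r holds.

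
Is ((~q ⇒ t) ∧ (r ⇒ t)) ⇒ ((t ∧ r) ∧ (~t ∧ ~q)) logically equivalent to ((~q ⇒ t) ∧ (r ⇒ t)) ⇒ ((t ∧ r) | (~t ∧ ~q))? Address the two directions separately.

(⇒) holds; (⇐) fails.

Converse. This fails. Under r = T, q = F, t = T, the left side is false but the right side is true.

Forward direction. Assume the antecedent. If r is true, the consequent reduces to true regardless of the other variables. If r is false, the antecedent forces (r = F, q = F, t = F), and the consequent holds there. Either way the consequent holds.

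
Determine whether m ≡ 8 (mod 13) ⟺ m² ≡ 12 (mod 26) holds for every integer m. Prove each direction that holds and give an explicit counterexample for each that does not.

(⇒) This fails: take m = 21. Then 21 ≡ 8 (mod 13), but 21² = 441 ≡ 25 (mod 26), not 12.

(⇐) This fails: take m = 18. Then 18² = 324 ≡ 12 (mod 26), yet 18 ≡ 5 (mod 13), not 8.

Neither direction holds.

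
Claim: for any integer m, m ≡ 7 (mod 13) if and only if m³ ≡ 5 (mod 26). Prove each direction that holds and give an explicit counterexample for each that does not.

(⇒) fails and (⇐) fails.

[⇒] This fails: take m = 20. Then 20 ≡ 7 (mod 13), but 20³ = 8000 ≡ 18 (mod 26), not 5.

[⇐] This fails: take m = 11. Then 11³ = 1331 ≡ 5 (mod 26), yet 11 ≡ 11 (mod 13), not 7.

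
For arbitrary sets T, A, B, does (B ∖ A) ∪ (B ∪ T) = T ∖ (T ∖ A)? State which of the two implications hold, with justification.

Only the reverse inclusion holds.

(⊆) This inclusion fails. Take T = {1}, A = ∅, B = ∅; then 1 ∈ (B ∖ A) ∪ (B ∪ T) but 1 ∉ T ∖ (T ∖ A).

(⊇) Let x ∈ T ∖ (T ∖ A). Then either x ∈ T ∩ A and x ∉ B; or x ∈ T ∩ A ∩ B. In each case x ∈ (B ∖ A) ∪ (B ∪ T), so T ∖ (T ∖ A) ⊆ (B ∖ A) ∪ (B ∪ T).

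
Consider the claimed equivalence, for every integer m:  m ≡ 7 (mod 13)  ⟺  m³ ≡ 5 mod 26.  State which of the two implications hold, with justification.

Neither direction holds.

(⟹) This fails: take m = 20. Then 20 ≡ 7 (mod 13), but 20³ = 8000 ≡ 18 (mod 26), not 5.

(⟸) This fails: take m = 11. Then 11³ = 1331 ≡ 5 (mod 26), yet 11 ≡ 11 (mod 13), not 7.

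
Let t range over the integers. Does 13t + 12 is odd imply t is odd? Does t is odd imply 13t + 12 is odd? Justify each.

(⇒) Suppose 13t + 12 is odd. Since 13 is odd, 13t and t have the same parity, so 13t + 12 ≡ t + 12 (mod 2). As 12 is even, 13t + 12 is odd exactly when t is odd. Thus t is odd.

(⇐) Conversely, suppose t is odd; write t = 2j + 1. Then 13t + 12 = 13·(2j + 1) + 12 = 2·13j + 25, which is odd.

Both implications hold.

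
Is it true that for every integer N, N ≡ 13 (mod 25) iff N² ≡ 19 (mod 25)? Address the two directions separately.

The forward direction holds; the converse fails.

(→) Suppose N ≡ 13 (mod 25). Write N = 25j + 13. Then (25j + 13)² = 625j² + 650j + 169 = 25(25j² + 26j + 6) + 19, so N² ≡ 19 (mod 25).

(←) This fails: take N = 12. Then 12² = 144 ≡ 19 (mod 25), yet 12 ≡ 12 (mod 25), not 13.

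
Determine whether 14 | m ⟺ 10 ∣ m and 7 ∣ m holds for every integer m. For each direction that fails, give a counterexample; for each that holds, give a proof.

(⇒) fails; (⇐) holds.

(→) This fails: take m = 14. Certainly 14 ∣ 14, but 10 ∤ 14.

(←) Suppose 10 ∣ m and 7 ∣ m. Any common multiple of 10 and 7 is a multiple of their lcm; here gcd(10, 7) = 1, so lcm(10, 7) = 10·7 = 70, so 70 ∣ m. Since 14 ∣ 70, it follows that 14 ∣ m.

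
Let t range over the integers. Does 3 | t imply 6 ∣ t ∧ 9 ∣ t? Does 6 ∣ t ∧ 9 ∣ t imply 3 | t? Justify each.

Only the converse holds.

(⇒) This fails: take t = 3. Certainly 3 ∣ 3, but 6 ∤ 3.

(⇐) Suppose 6 ∣ t and 9 ∣ t. Any common multiple of 6 and 9 is a multiple of their lcm; here lcm(6, 9) = 6·9/gcd(6, 9) = 54/3 = 18, so 18 ∣ t. Since 3 ∣ 18, it follows that 3 ∣ t.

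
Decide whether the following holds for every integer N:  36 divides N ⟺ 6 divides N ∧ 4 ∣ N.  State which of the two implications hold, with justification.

Not equivalent: only (⇒) holds.

(→) If 36 ∣ N, write N = 36q. Since 36 = 6·6, N = 6·(6q), so 6 ∣ N; and since 36 = 9·4, N = 4·(9q), so 4 ∣ N.

(←) This fails: take N = 12. Both 6 ∣ 12 and 4 ∣ 12, yet 12 is not a multiple of 36 (since 12 = 0·36 + 12), so 36 ∤ 12.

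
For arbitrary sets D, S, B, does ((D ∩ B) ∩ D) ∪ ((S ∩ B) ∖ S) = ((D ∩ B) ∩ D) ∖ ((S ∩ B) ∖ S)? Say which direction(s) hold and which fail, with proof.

Both inclusions hold.

(⊆) Let x ∈ ((D ∩ B) ∩ D) ∪ ((S ∩ B) ∖ S). Then either x ∈ D ∩ B and x ∉ S; or x ∈ D ∩ S ∩ B. In each case x ∈ ((D ∩ B) ∩ D) ∖ ((S ∩ B) ∖ S), so ((D ∩ B) ∩ D) ∪ ((S ∩ B) ∖ S) ⊆ ((D ∩ B) ∩ D) ∖ ((S ∩ B) ∖ S).

(⊇) Let x ∈ ((D ∩ B) ∩ D) ∖ ((S ∩ B) ∖ S). Then either x ∈ D ∩ B and x ∉ S; or x ∈ D ∩ S ∩ B. In each case x ∈ ((D ∩ B) ∩ D) ∪ ((S ∩ B) ∖ S), so ((D ∩ B) ∩ D) ∖ ((S ∩ B) ∖ S) ⊆ ((D ∩ B) ∩ D) ∪ ((S ∩ B) ∖ S).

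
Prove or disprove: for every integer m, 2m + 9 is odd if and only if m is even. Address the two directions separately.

(⇐) Suppose m is even. Since 2 is even, 2m is even for every m, so 2m + 9 has the same parity as 9, which is odd. Hence 2m + 9 is odd.

(⇒) This fails: take m = 5. Then 2m + 9 = 19, which is odd, yet m = 5 is odd, not even.

(⇒) fails; (⇐) holds.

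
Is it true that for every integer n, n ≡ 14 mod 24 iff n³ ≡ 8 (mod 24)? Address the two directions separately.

The forward direction holds; the converse fails.

(⟹) Suppose n ≡ 14 mod 24. Write n = 24j + 14. Then (24j + 14)³ = 13824j³ + 24192j² + 14112j + 2744 = 24(576j³ + 1008j² + 588j + 114) + 8, so n³ ≡ 8 (mod 24).

(⟸) This fails: take n = 2. Then 2³ = 8 ≡ 8 (mod 24), yet 2 ≡ 2 (mod 24), not 14.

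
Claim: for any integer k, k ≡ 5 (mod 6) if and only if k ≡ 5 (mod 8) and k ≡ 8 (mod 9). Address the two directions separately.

(⇒) fails; (⇐) holds.

[⇐] If k ≡ 5 (mod 8) and k ≡ 8 (mod 9), then by the Chinese remainder theorem k ≡ 53 (mod 72). Since 53 ≡ 5 (mod 6) and 6 ∣ 72, we get k ≡ 5 (mod 6).

[⇒] This fails: k = 65 gives 65 ≡ 5 (mod 6) but 65 ≡ 1 (mod 8), so the conjunction on the right does not hold.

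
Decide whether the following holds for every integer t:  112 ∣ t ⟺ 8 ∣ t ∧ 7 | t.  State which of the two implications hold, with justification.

(⇒) holds; (⇐) fails.

Forward direction. If 112 ∣ t, write t = 112q. Since 112 = 14·8, t = 8·(14q), so 8 ∣ t; and since 112 = 16·7, t = 7·(16q), so 7 ∣ t.

Converse. This fails: take t = 56. Both 8 ∣ 56 and 7 ∣ 56, yet 56 is not a multiple of 112 (since 56 = 0·112 + 56), so 112 ∤ 56.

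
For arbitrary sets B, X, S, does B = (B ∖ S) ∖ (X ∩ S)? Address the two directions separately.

Reverse inclusion. Let x ∈ (B ∖ S) ∖ (X ∩ S). Then either x ∈ B and x ∉ X, S; or x ∈ B ∩ X and x ∉ S. In each case x ∈ B, so (B ∖ S) ∖ (X ∩ S) ⊆ B.

Forward inclusion. This inclusion fails. Take B = {1}, X = ∅, S = {1}; then 1 ∈ B but 1 ∉ (B ∖ S) ∖ (X ∩ S).

(⊆) fails; (⊇) holds.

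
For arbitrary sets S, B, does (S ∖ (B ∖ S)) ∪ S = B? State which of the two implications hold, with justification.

Both inclusions fail.

(⊆) This inclusion fails. Take S = {1}, B = ∅; then 1 ∈ (S ∖ (B ∖ S)) ∪ S but 1 ∉ B.

(⊇) This inclusion fails. Take S = ∅, B = {1}; then 1 ∈ B but 1 ∉ (S ∖ (B ∖ S)) ∪ S.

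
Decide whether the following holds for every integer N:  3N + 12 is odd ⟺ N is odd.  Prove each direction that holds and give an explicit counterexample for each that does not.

(→) Suppose 3N + 12 is odd. Since 3 is odd, 3N and N have the same parity, so 3N + 12 ≡ N + 12 (mod 2). As 12 is even, 3N + 12 is odd exactly when N is odd. Thus N is odd.

(←) Conversely, suppose N is odd; write N = 2j + 1. Then 3N + 12 = 3·(2j + 1) + 12 = 2·3j + 15, which is odd.

Equivalent; both directions hold.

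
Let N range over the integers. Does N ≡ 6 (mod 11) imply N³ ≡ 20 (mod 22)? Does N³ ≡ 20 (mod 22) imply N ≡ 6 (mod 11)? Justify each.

(⇒) This fails: take N = 6. Then 6 ≡ 6 (mod 11), but 6³ = 216 ≡ 18 (mod 22), not 20.

(⇐) This fails: take N = 4. Then 4³ = 64 ≡ 20 (mod 22), yet 4 ≡ 4 (mod 11), not 6.

Neither implication holds.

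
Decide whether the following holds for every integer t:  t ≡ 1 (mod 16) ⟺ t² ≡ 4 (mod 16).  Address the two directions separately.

Both directions fail.

(→) This fails: take t = 1. Then 1 ≡ 1 (mod 16), but 1² = 1 ≡ 1 (mod 16), not 4.

(←) This fails: take t = 2. Then 2² = 4 ≡ 4 (mod 16), yet 2 ≡ 2 (mod 16), not 1.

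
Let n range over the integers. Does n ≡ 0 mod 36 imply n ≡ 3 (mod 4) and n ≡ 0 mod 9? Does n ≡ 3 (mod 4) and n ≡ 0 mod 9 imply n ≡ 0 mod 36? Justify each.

(⇒) This fails: n = 0 gives 0 ≡ 0 (mod 36) but 0 ≡ 0 (mod 4), so the conjunction on the right does not hold.

(⇐) This fails: n = 27 satisfies both congruences on the right (27 ≡ 3 mod 4 and 27 ≡ 0 mod 9) yet 27 ≡ 27 (mod 36), not 0.

(⇒) fails and (⇐) fails.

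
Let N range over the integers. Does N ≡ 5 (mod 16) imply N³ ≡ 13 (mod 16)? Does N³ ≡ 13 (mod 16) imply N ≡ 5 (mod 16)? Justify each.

Both directions hold; the statement is true.

[⇒] Suppose N ≡ 5 (mod 16). Write N = 16j + 5. Then (16j + 5)³ = 4096j³ + 3840j² + 1200j + 125 = 16(256j³ + 240j² + 75j + 7) + 13, so N³ ≡ 13 (mod 16).

[⇐] Conversely, suppose N³ ≡ 13 (mod 16). The only residue r in {0, …, 15} with r³ ≡ 13 (mod 16) is r = 5, so N ≡ 5 (mod 16).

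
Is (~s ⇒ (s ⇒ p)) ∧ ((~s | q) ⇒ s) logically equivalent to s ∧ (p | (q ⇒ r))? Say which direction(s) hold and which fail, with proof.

The forward direction fails; the converse holds.

(⟹) This fails. Under q = T, s = T, r = F, p = F, the left side is true but the right side is false.

(⟸) Assume the antecedent. If s is true, the consequent reduces to true regardless of the other variables. If s is false, the antecedent cannot hold. Either way the consequent holds.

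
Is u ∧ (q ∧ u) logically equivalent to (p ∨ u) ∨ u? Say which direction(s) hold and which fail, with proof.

(→) Assume the antecedent. If u is true, (p ∨ u) ∨ u reduces to true regardless of the other variables. If u is false, the antecedent cannot hold. Either way (p ∨ u) ∨ u holds.

(←) This fails. Under u = T, p = F, q = F, the left side is false but the right side is true.

Not equivalent: only (⇒) holds.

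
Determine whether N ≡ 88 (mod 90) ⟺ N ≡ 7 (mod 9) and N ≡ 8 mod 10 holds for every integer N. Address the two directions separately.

(←) If N ≡ 7 (mod 9) and N ≡ 8 (mod 10), then by the Chinese remainder theorem N ≡ 88 (mod 90). This is exactly N ≡ 88 (mod 90).

(→) Suppose N ≡ 88 (mod 90); write N = 90j + 88. Since 9 ∣ 90, reducing mod 9 gives N ≡ 88 ≡ 7 (mod 9); since 10 ∣ 90, reducing mod 10 gives N ≡ 88 ≡ 8 (mod 10).

Equivalent; both directions hold.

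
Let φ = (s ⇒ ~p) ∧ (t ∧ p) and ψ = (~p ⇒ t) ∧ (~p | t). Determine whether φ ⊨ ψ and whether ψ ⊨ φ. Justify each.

Only the forward direction holds.

(⟹) Assume the antecedent. If p is true, the antecedent forces (p = T, t = T, s = F), and (~p ⇒ t) ∧ (~p | t) holds there. If p is false, the antecedent cannot hold. Either way (~p ⇒ t) ∧ (~p | t) holds.

(⟸) This fails. Under p = F, t = T, s = F, the left side is false but the right side is true.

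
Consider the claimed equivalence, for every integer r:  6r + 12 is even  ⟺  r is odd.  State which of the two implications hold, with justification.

[⇒] This fails: take r = 2. Then 6r + 12 = 24, which is even, yet r = 2 is even, not odd.

[⇐] Suppose r is odd. Since 6 is even, 6r is even for every r, so 6r + 12 has the same parity as 12, which is even. Hence 6r + 12 is even.

The forward direction fails; the converse holds.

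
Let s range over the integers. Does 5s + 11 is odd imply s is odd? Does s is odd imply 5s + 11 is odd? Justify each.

Neither implication holds.

(⟹) This fails: s = 6 gives 5s + 11 = 41, which is odd, but 6 is even, not odd.

(⟸) This also fails: s = 5 is odd, but 5s + 11 = 36 is even, not odd.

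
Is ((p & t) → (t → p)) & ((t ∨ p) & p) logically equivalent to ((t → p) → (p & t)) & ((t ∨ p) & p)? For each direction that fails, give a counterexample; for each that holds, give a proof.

(←) Assume the antecedent. If t is true, the antecedent forces (t = T, p = T), and the consequent holds there. If t is false, the antecedent cannot hold. Either way the consequent holds.

(→) This fails. Under t = F, p = T, the left side is true but the right side is false.

(⇒) fails; (⇐) holds.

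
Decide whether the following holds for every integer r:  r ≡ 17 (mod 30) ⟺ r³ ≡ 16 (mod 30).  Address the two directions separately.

Neither direction holds.

[⇒] This fails: take r = 17. Then 17 ≡ 17 (mod 30), but 17³ = 4913 ≡ 23 (mod 30), not 16.

[⇐] This fails: take r = 16. Then 16³ = 4096 ≡ 16 (mod 30), yet 16 ≡ 16 (mod 30), not 17.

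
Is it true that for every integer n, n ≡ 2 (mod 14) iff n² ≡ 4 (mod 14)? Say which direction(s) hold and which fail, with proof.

(⟸) This fails: take n = 12. Then 12² = 144 ≡ 4 (mod 14), yet 12 ≡ 12 (mod 14), not 2.

(⟹) Suppose n ≡ 2 (mod 14). Write n = 14j + 2. Then (14j + 2)² = 196j² + 56j + 4 = 14(14j² + 4j) + 4, so n² ≡ 4 (mod 14).

Only the forward implication holds.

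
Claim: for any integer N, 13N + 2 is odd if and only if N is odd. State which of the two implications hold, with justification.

(⟹) Suppose 13N + 2 is odd. Since 13 is odd, 13N and N have the same parity, so 13N + 2 ≡ N + 2 (mod 2). As 2 is even, 13N + 2 is odd exactly when N is odd. Thus N is odd.

(⟸) Conversely, suppose N is odd; write N = 2j + 1. Then 13N + 2 = 13·(2j + 1) + 2 = 2·13j + 15, which is odd.

Both directions hold.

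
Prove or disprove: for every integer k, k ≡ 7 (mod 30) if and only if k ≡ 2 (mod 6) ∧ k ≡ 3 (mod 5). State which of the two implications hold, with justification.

Neither implication holds.

Forward direction. This fails: k = 7 gives 7 ≡ 7 (mod 30) but 7 ≡ 1 (mod 6), so the conjunction on the right does not hold.

Converse. This fails: k = 8 satisfies both congruences on the right (8 ≡ 2 mod 6 and 8 ≡ 3 mod 5) yet 8 ≡ 8 (mod 30), not 7.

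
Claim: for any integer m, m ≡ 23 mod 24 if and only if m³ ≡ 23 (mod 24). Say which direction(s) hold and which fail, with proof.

Equivalent; both directions hold.

Forward direction. Suppose m ≡ 23 mod 24. Write m = 24j + 23. Then (24j + 23)³ = 13824j³ + 39744j² + 38088j + 12167 = 24(576j³ + 1656j² + 1587j + 506) + 23, so m³ ≡ 23 (mod 24).

Converse. Suppose m³ ≡ 23 (mod 24). The only residue r in {0, …, 23} with r³ ≡ 23 (mod 24) is r = 23, so m ≡ 23 (mod 24).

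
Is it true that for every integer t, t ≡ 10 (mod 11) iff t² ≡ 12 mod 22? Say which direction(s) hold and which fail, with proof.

Neither direction holds.

Forward direction. This fails: take t = 21. Then 21 ≡ 10 (mod 11), but 21² = 441 ≡ 1 (mod 22), not 12.

Converse. This fails: take t = 12. Then 12² = 144 ≡ 12 (mod 22), yet 12 ≡ 1 (mod 11), not 10.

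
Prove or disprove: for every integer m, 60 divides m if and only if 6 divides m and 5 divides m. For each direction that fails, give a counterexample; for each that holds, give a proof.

(⇒) holds; (⇐) fails.

(⟹) If 60 ∣ m, write m = 60q. Since 60 = 10·6, m = 6·(10q), so 6 ∣ m; and since 60 = 12·5, m = 5·(12q), so 5 ∣ m.

(⟸) This fails: take m = 30. Both 6 ∣ 30 and 5 ∣ 30, yet 30 is not a multiple of 60 (since 30 = 0·60 + 30), so 60 ∤ 30.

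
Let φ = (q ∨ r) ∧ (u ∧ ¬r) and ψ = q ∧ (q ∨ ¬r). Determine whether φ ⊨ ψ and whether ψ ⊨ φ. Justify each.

(⇐) This fails. Under r = F, u = F, q = T, the left side is false but the right side is true.

(⇒) Assume the antecedent. If r is true, the antecedent cannot hold. If r is false, the antecedent forces (r = F, u = T, q = T), and q ∧ (q ∨ ¬r) holds there. Either way q ∧ (q ∨ ¬r) holds.

The forward direction holds; the converse fails.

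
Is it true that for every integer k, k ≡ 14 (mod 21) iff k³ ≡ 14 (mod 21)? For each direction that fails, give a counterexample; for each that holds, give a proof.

(→) Suppose k ≡ 14 (mod 21). Write k = 21j + 14. Then (21j + 14)³ = 9261j³ + 18522j² + 12348j + 2744 = 21(441j³ + 882j² + 588j + 130) + 14, so k³ ≡ 14 (mod 21).

(←) Conversely, suppose k³ ≡ 14 (mod 21). The only residue r in {0, …, 20} with r³ ≡ 14 (mod 21) is r = 14, so k ≡ 14 (mod 21).

Equivalent; both directions hold.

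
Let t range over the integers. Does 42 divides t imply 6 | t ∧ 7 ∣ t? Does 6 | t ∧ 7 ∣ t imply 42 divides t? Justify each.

[⇒] If 42 ∣ t, write t = 42q. Since 42 = 7·6, t = 6·(7q), so 6 ∣ t; and since 42 = 6·7, t = 7·(6q), so 7 ∣ t.

[⇐] Suppose 6 ∣ t and 7 ∣ t. Any common multiple of 6 and 7 is a multiple of their lcm; here gcd(6, 7) = 1, so lcm(6, 7) = 6·7 = 42, so 42 ∣ t.

Both implications hold.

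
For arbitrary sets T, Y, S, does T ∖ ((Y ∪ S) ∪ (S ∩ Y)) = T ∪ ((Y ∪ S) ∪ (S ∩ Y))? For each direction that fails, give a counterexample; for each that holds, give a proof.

Only the forward inclusion holds.

(⊇) This inclusion fails. Take T = ∅, Y = {1}, S = ∅; then 1 ∈ T ∪ ((Y ∪ S) ∪ (S ∩ Y)) but 1 ∉ T ∖ ((Y ∪ S) ∪ (S ∩ Y)).

(⊆) Let x ∈ T ∖ ((Y ∪ S) ∪ (S ∩ Y)). Then x ∈ T and x ∉ Y, S, from which x ∈ T ∪ ((Y ∪ S) ∪ (S ∩ Y)).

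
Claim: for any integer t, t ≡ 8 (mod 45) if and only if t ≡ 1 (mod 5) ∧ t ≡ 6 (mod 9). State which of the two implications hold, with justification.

(⇒) This fails: t = 8 gives 8 ≡ 8 (mod 45) but 8 ≡ 3 (mod 5), so the conjunction on the right does not hold.

(⇐) This fails: t = 6 satisfies both congruences on the right (6 ≡ 1 mod 5 and 6 ≡ 6 mod 9) yet 6 ≡ 6 (mod 45), not 8.

Neither direction holds.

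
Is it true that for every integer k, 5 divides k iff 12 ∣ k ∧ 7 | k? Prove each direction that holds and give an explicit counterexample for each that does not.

(⇒) This fails: take k = 5. Certainly 5 ∣ 5, but 12 ∤ 5.

(⇐) This fails: take k = 84. Both 12 ∣ 84 and 7 ∣ 84, yet 84 is not a multiple of 5 (since 84 = 16·5 + 4), so 5 ∤ 84.

Both directions fail.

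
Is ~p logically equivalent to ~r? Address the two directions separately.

(⇒) fails and (⇐) fails.

(→) This fails. Under p = F, r = T, the left side is true but the right side is false.

(←) This fails. Under p = T, r = F, the left side is false but the right side is true.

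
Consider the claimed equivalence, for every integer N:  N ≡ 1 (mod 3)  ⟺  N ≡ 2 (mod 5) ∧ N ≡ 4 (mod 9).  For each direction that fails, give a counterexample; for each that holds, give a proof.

(→) This fails: N = 1 gives 1 ≡ 1 (mod 3) but 1 ≡ 1 (mod 5), so the conjunction on the right does not hold.

(←) Conversely, if N ≡ 2 (mod 5) and N ≡ 4 (mod 9), then by the Chinese remainder theorem N ≡ 22 (mod 45). Since 22 ≡ 1 (mod 3) and 3 ∣ 45, we get N ≡ 1 (mod 3).

Only the converse holds.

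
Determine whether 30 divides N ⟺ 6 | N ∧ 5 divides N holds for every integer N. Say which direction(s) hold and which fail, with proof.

Equivalent; both directions hold.

Converse. Suppose 6 ∣ N and 5 ∣ N. Any common multiple of 6 and 5 is a multiple of their lcm; here gcd(6, 5) = 1, so lcm(6, 5) = 6·5 = 30, so 30 ∣ N.

Forward direction. If 30 ∣ N, write N = 30q. Since 30 = 5·6, N = 6·(5q), so 6 ∣ N; and since 30 = 6·5, N = 5·(6q), so 5 ∣ N.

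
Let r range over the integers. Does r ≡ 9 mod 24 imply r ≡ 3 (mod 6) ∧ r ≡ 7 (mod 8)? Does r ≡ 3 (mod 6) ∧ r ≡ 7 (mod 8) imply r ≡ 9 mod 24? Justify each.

(⟹) This fails: r = 9 gives 9 ≡ 9 (mod 24) but 9 ≡ 1 (mod 8), so the conjunction on the right does not hold.

(⟸) This fails: r = 15 satisfies both congruences on the right (15 ≡ 3 mod 6 and 15 ≡ 7 mod 8) yet 15 ≡ 15 (mod 24), not 9.

Both directions fail.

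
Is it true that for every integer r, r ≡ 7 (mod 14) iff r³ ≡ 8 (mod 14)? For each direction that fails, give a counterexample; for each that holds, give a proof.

Neither direction holds.

(⇒) This fails: take r = 7. Then 7 ≡ 7 (mod 14), but 7³ = 343 ≡ 7 (mod 14), not 8.

(⇐) This fails: take r = 2. Then 2³ = 8 ≡ 8 (mod 14), yet 2 ≡ 2 (mod 14), not 7.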